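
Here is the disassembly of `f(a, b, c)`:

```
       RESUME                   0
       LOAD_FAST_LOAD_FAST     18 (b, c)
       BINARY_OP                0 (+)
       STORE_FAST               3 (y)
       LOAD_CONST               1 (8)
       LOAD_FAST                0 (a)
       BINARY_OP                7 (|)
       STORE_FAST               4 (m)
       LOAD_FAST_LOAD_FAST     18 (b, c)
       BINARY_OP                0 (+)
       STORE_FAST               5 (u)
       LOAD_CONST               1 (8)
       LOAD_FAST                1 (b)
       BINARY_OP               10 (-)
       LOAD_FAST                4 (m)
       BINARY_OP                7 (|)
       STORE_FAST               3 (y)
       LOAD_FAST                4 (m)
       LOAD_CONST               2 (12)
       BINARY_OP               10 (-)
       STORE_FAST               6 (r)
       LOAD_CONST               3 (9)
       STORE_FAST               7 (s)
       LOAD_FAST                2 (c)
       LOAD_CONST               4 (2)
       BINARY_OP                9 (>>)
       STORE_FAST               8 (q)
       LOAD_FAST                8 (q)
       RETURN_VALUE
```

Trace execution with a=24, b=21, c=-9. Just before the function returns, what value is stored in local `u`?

LOAD_FAST_LOAD_FAST b,c → push 21,-9. Stack: [21, -9]
BINARY_OP + → 21 + -9 = 12. Stack: [12]
STORE_FAST y → y=12. Stack: []
LOAD_CONST → push 8. Stack: [8]
LOAD_FAST a → push 24. Stack: [8, 24]
BINARY_OP | → 8 | 24 = 24. Stack: [24]
STORE_FAST m → m=24. Stack: []
LOAD_FAST_LOAD_FAST b,c → push 21,-9. Stack: [21, -9]
BINARY_OP + → 21 + -9 = 12. Stack: [12]
STORE_FAST u → u=12. Stack: []
LOAD_CONST → push 8. Stack: [8]
LOAD_FAST b → push 21. Stack: [8, 21]
BINARY_OP - → 8 - 21 = -13. Stack: [-13]
LOAD_FAST m → push 24. Stack: [-13, 24]
BINARY_OP | → -13 | 24 = -5. Stack: [-5]
STORE_FAST y → y=-5. Stack: []
LOAD_FAST m → push 24. Stack: [24]
LOAD_CONST → push 12. Stack: [24, 12]
BINARY_OP - → 24 - 12 = 12. Stack: [12]
STORE_FAST r → r=12. Stack: []
LOAD_CONST → push 9. Stack: [9]
STORE_FAST s → s=9. Stack: []
LOAD_FAST c → push -9. Stack: [-9]
LOAD_CONST → push 2. Stack: [-9, 2]
BINARY_OP >> → -9 >> 2 = -3. Stack: [-3]
STORE_FAST q → q=-3. Stack: []
LOAD_FAST q → push -3. Stack: [-3]
RETURN_VALUE → return -3.

12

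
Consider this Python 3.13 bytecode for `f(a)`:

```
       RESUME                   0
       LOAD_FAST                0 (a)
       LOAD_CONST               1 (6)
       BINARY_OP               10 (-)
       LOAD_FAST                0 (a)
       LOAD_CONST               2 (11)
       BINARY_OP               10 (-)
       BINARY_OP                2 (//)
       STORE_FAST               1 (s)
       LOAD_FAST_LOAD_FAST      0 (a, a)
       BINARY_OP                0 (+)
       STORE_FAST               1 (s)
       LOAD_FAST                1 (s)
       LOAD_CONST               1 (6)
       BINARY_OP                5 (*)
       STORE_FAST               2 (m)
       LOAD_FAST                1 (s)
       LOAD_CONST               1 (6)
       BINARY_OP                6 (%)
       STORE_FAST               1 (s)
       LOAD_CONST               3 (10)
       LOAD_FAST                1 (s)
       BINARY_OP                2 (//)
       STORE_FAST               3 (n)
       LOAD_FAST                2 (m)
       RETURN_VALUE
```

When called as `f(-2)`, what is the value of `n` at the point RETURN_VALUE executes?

5

LOAD_FAST a → push -2. Stack: [-2]
LOAD_CONST → push 6. Stack: [-2, 6]
BINARY_OP - → -2 - 6 = -8. Stack: [-8]
LOAD_FAST a → push -2. Stack: [-8, -2]
LOAD_CONST → push 11. Stack: [-8, -2, 11]
BINARY_OP - → -2 - 11 = -13. Stack: [-8, -13]
BINARY_OP // → -8 // -13 = 0. Stack: [0]
STORE_FAST s → s=0. Stack: []
LOAD_FAST_LOAD_FAST a,a → push -2,-2. Stack: [-2, -2]
BINARY_OP + → -2 + -2 = -4. Stack: [-4]
STORE_FAST s → s=-4. Stack: []
LOAD_FAST s → push -4. Stack: [-4]
LOAD_CONST → push 6. Stack: [-4, 6]
BINARY_OP * → -4 * 6 = -24. Stack: [-24]
STORE_FAST m → m=-24. Stack: []
LOAD_FAST s → push -4. Stack: [-4]
LOAD_CONST → push 6. Stack: [-4, 6]
BINARY_OP % → -4 % 6 = 2. Stack: [2]
STORE_FAST s → s=2. Stack: []
LOAD_CONST → push 10. Stack: [10]
LOAD_FAST s → push 2. Stack: [10, 2]
BINARY_OP // → 10 // 2 = 5. Stack: [5]
STORE_FAST n → n=5. Stack: []
LOAD_FAST m → push -24. Stack: [-24]
RETURN_VALUE → return -24.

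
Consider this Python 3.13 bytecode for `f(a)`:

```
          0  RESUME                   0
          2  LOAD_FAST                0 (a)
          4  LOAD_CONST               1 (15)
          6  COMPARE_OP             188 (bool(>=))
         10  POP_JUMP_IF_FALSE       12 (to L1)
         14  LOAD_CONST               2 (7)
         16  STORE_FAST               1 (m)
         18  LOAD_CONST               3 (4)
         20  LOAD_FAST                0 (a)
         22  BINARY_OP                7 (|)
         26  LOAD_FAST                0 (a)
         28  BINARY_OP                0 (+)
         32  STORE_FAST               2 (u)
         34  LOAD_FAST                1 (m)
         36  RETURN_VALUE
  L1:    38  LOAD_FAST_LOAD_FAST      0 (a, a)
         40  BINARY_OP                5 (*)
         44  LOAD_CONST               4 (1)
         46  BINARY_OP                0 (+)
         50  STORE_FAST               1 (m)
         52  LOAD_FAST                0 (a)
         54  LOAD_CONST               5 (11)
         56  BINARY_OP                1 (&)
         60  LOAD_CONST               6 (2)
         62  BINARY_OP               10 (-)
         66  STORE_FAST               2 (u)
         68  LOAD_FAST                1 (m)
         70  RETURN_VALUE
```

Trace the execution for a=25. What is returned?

7

LOAD_FAST a → push 25. Stack: [25]
LOAD_CONST → push 15. Stack: [25, 15]
COMPARE_OP bool(>=) → 25 vs 15 = True. Stack: [True]
POP_JUMP_IF_FALSE → pop True; no jump. Stack: []
LOAD_CONST → push 7. Stack: [7]
STORE_FAST m → m=7. Stack: []
LOAD_CONST → push 4. Stack: [4]
LOAD_FAST a → push 25. Stack: [4, 25]
BINARY_OP | → 4 | 25 = 29. Stack: [29]
LOAD_FAST a → push 25. Stack: [29, 25]
BINARY_OP + → 29 + 25 = 54. Stack: [54]
STORE_FAST u → u=54. Stack: []
LOAD_FAST m → push 7. Stack: [7]
RETURN_VALUE → return 7.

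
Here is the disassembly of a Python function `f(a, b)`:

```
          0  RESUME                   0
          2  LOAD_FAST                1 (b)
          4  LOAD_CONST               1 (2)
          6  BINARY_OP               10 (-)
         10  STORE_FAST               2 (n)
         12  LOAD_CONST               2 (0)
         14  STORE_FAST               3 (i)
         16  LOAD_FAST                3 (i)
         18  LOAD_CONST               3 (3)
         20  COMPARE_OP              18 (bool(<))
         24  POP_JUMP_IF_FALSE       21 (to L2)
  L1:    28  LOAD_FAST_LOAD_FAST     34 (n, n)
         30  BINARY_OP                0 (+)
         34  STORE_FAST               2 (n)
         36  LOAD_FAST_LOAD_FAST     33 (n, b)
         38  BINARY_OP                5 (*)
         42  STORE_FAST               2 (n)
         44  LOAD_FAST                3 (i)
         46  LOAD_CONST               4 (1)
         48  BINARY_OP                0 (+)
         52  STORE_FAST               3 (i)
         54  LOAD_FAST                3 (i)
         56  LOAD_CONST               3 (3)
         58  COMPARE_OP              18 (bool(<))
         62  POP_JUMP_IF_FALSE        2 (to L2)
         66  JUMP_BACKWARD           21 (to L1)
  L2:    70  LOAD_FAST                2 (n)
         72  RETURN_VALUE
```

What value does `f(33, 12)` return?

138240

LOAD_FAST b → push 12. Stack: [12]
LOAD_CONST → push 2. Stack: [12, 2]
BINARY_OP - → 12 - 2 = 10. Stack: [10]
STORE_FAST n → n=10. Stack: []
LOAD_CONST → push 0. Stack: [0]
STORE_FAST i → i=0. Stack: []
LOAD_FAST i → push 0. Stack: [0]
LOAD_CONST → push 3. Stack: [0, 3]
COMPARE_OP bool(<) → 0 vs 3 = True. Stack: [True]
POP_JUMP_IF_FALSE → pop True; no jump. Stack: []
LOAD_FAST_LOAD_FAST n,n → push 10,10. Stack: [10, 10]
BINARY_OP + → 10 + 10 = 20. Stack: [20]
STORE_FAST n → n=20. Stack: []
LOAD_FAST_LOAD_FAST n,b → push 20,12. Stack: [20, 12]
BINARY_OP * → 20 * 12 = 240. Stack: [240]
STORE_FAST n → n=240. Stack: []
LOAD_FAST i → push 0. Stack: [0]
LOAD_CONST → push 1. Stack: [0, 1]
BINARY_OP + → 0 + 1 = 1. Stack: [1]
STORE_FAST i → i=1. Stack: []
LOAD_FAST i → push 1. Stack: [1]
LOAD_CONST → push 3. Stack: [1, 3]
COMPARE_OP bool(<) → 1 vs 3 = True. Stack: [True]
POP_JUMP_IF_FALSE → pop True; no jump. Stack: []
LOAD_FAST_LOAD_FAST n,n → push 240,240. Stack: [240, 240]
BINARY_OP + → 240 + 240 = 480. Stack: [480]
STORE_FAST n → n=480. Stack: []
LOAD_FAST_LOAD_FAST n,b → push 480,12. Stack: [480, 12]
BINARY_OP * → 480 * 12 = 5760. Stack: [5760]
STORE_FAST n → n=5760. Stack: []
LOAD_FAST i → push 1. Stack: [1]
LOAD_CONST → push 1. Stack: [1, 1]
BINARY_OP + → 1 + 1 = 2. Stack: [2]
STORE_FAST i → i=2. Stack: []
LOAD_FAST i → push 2. Stack: [2]
LOAD_CONST → push 3. Stack: [2, 3]
COMPARE_OP bool(<) → 2 vs 3 = True. Stack: [True]
POP_JUMP_IF_FALSE → pop True; no jump. Stack: []
LOAD_FAST_LOAD_FAST n,n → push 5760,5760. Stack: [5760, 5760]
BINARY_OP + → 5760 + 5760 = 11520. Stack: [11520]
STORE_FAST n → n=11520. Stack: []
LOAD_FAST_LOAD_FAST n,b → push 11520,12. Stack: [11520, 12]
BINARY_OP * → 11520 * 12 = 138240. Stack: [138240]
STORE_FAST n → n=138240. Stack: []
LOAD_FAST i → push 2. Stack: [2]
LOAD_CONST → push 1. Stack: [2, 1]
BINARY_OP + → 2 + 1 = 3. Stack: [3]
STORE_FAST i → i=3. Stack: []
LOAD_FAST i → push 3. Stack: [3]
LOAD_CONST → push 3. Stack: [3, 3]
COMPARE_OP bool(<) → 3 vs 3 = False. Stack: [False]
POP_JUMP_IF_FALSE → pop False; jump. Stack: []
LOAD_FAST n → push 138240. Stack: [138240]
RETURN_VALUE → return 138240.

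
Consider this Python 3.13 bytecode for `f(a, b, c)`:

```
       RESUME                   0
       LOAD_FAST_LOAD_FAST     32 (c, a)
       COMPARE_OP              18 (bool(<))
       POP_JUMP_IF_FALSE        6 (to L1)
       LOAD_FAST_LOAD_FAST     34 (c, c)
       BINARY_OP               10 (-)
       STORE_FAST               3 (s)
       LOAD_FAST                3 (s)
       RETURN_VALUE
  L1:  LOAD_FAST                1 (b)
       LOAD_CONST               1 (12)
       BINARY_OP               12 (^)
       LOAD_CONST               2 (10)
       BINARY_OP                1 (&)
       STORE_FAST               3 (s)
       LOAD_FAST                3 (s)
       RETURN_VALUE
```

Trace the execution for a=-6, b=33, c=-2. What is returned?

8

LOAD_FAST_LOAD_FAST c,a → push -2,-6. Stack: [-2, -6]
COMPARE_OP bool(<) → -2 vs -6 = False. Stack: [False]
POP_JUMP_IF_FALSE → pop False; jump. Stack: []
LOAD_FAST b → push 33. Stack: [33]
LOAD_CONST → push 12. Stack: [33, 12]
BINARY_OP ^ → 33 ^ 12 = 45. Stack: [45]
LOAD_CONST → push 10. Stack: [45, 10]
BINARY_OP & → 45 & 10 = 8. Stack: [8]
STORE_FAST s → s=8. Stack: []
LOAD_FAST s → push 8. Stack: [8]
RETURN_VALUE → return 8.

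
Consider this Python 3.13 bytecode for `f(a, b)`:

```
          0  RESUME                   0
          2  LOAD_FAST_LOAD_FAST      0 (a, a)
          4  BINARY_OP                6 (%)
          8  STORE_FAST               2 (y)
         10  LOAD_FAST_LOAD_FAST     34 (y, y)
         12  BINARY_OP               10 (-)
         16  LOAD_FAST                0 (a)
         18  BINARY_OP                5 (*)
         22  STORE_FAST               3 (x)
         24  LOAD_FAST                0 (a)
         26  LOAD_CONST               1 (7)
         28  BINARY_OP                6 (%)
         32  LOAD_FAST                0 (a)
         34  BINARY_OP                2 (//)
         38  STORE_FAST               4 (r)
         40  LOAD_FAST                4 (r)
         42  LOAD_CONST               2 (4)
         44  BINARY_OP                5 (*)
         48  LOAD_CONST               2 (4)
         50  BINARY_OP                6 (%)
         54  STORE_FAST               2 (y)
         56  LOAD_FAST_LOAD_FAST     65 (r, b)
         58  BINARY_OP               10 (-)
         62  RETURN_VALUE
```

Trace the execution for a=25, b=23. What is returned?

LOAD_FAST_LOAD_FAST a,a → push 25,25. Stack: [25, 25]
BINARY_OP % → 25 % 25 = 0. Stack: [0]
STORE_FAST y → y=0. Stack: []
LOAD_FAST_LOAD_FAST y,y → push 0,0. Stack: [0, 0]
BINARY_OP - → 0 - 0 = 0. Stack: [0]
LOAD_FAST a → push 25. Stack: [0, 25]
BINARY_OP * → 0 * 25 = 0. Stack: [0]
STORE_FAST x → x=0. Stack: []
LOAD_FAST a → push 25. Stack: [25]
LOAD_CONST → push 7. Stack: [25, 7]
BINARY_OP % → 25 % 7 = 4. Stack: [4]
LOAD_FAST a → push 25. Stack: [4, 25]
BINARY_OP // → 4 // 25 = 0. Stack: [0]
STORE_FAST r → r=0. Stack: []
LOAD_FAST r → push 0. Stack: [0]
LOAD_CONST → push 4. Stack: [0, 4]
BINARY_OP * → 0 * 4 = 0. Stack: [0]
LOAD_CONST → push 4. Stack: [0, 4]
BINARY_OP % → 0 % 4 = 0. Stack: [0]
STORE_FAST y → y=0. Stack: []
LOAD_FAST_LOAD_FAST r,b → push 0,23. Stack: [0, 23]
BINARY_OP - → 0 - 23 = -23. Stack: [-23]
RETURN_VALUE → return -23.

-23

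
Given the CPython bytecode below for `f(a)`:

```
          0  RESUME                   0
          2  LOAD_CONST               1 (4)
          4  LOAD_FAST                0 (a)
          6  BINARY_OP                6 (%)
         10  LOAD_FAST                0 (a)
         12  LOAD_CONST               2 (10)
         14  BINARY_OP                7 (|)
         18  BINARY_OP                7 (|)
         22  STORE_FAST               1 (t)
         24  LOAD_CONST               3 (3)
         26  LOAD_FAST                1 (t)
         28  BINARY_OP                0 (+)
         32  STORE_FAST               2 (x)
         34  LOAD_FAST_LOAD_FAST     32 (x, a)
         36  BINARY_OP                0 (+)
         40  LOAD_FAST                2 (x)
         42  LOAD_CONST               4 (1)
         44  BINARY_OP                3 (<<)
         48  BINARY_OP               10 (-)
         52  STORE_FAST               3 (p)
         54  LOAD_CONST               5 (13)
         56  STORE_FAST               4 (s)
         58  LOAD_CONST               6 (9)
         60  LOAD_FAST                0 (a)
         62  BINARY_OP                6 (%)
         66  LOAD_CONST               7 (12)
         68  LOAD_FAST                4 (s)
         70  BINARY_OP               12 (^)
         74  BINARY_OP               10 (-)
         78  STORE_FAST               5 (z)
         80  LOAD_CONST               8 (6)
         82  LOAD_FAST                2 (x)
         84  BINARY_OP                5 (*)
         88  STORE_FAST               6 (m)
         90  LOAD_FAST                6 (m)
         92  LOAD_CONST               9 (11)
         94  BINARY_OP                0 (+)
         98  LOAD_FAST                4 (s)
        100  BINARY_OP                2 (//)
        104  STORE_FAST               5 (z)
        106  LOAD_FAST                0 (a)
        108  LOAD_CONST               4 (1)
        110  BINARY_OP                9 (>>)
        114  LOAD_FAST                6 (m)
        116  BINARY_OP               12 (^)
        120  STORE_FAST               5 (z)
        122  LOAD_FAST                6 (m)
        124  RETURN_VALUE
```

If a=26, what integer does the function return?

LOAD_CONST → push 4. Stack: [4]
LOAD_FAST a → push 26. Stack: [4, 26]
BINARY_OP % → 4 % 26 = 4. Stack: [4]
LOAD_FAST a → push 26. Stack: [4, 26]
LOAD_CONST → push 10. Stack: [4, 26, 10]
BINARY_OP | → 26 | 10 = 26. Stack: [4, 26]
BINARY_OP | → 4 | 26 = 30. Stack: [30]
STORE_FAST t → t=30. Stack: []
LOAD_CONST → push 3. Stack: [3]
LOAD_FAST t → push 30. Stack: [3, 30]
BINARY_OP + → 3 + 30 = 33. Stack: [33]
STORE_FAST x → x=33. Stack: []
LOAD_FAST_LOAD_FAST x,a → push 33,26. Stack: [33, 26]
BINARY_OP + → 33 + 26 = 59. Stack: [59]
LOAD_FAST x → push 33. Stack: [59, 33]
LOAD_CONST → push 1. Stack: [59, 33, 1]
BINARY_OP << → 33 << 1 = 66. Stack: [59, 66]
BINARY_OP - → 59 - 66 = -7. Stack: [-7]
STORE_FAST p → p=-7. Stack: []
LOAD_CONST → push 13. Stack: [13]
STORE_FAST s → s=13. Stack: []
LOAD_CONST → push 9. Stack: [9]
LOAD_FAST a → push 26. Stack: [9, 26]
BINARY_OP % → 9 % 26 = 9. Stack: [9]
LOAD_CONST → push 12. Stack: [9, 12]
LOAD_FAST s → push 13. Stack: [9, 12, 13]
BINARY_OP ^ → 12 ^ 13 = 1. Stack: [9, 1]
BINARY_OP - → 9 - 1 = 8. Stack: [8]
STORE_FAST z → z=8. Stack: []
LOAD_CONST → push 6. Stack: [6]
LOAD_FAST x → push 33. Stack: [6, 33]
BINARY_OP * → 6 * 33 = 198. Stack: [198]
STORE_FAST m → m=198. Stack: []
LOAD_FAST m → push 198. Stack: [198]
LOAD_CONST → push 11. Stack: [198, 11]
BINARY_OP + → 198 + 11 = 209. Stack: [209]
LOAD_FAST s → push 13. Stack: [209, 13]
BINARY_OP // → 209 // 13 = 16. Stack: [16]
STORE_FAST z → z=16. Stack: []
LOAD_FAST a → push 26. Stack: [26]
LOAD_CONST → push 1. Stack: [26, 1]
BINARY_OP >> → 26 >> 1 = 13. Stack: [13]
LOAD_FAST m → push 198. Stack: [13, 198]
BINARY_OP ^ → 13 ^ 198 = 203. Stack: [203]
STORE_FAST z → z=203. Stack: []
LOAD_FAST m → push 198. Stack: [198]
RETURN_VALUE → return 198.

198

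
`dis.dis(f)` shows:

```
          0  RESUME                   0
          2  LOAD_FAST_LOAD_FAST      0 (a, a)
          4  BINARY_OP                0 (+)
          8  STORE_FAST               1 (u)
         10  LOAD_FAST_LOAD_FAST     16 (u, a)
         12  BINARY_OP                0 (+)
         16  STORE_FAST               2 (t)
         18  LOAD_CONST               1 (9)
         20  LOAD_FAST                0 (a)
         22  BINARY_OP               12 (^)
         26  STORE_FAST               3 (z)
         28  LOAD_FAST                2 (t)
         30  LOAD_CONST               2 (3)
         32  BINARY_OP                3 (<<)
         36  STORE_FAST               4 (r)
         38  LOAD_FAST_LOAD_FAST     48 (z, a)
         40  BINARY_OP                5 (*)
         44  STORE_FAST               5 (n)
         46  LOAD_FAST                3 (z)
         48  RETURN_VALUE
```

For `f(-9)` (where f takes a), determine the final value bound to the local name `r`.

LOAD_FAST_LOAD_FAST a,a → push -9,-9. Stack: [-9, -9]
BINARY_OP + → -9 + -9 = -18. Stack: [-18]
STORE_FAST u → u=-18. Stack: []
LOAD_FAST_LOAD_FAST u,a → push -18,-9. Stack: [-18, -9]
BINARY_OP + → -18 + -9 = -27. Stack: [-27]
STORE_FAST t → t=-27. Stack: []
LOAD_CONST → push 9. Stack: [9]
LOAD_FAST a → push -9. Stack: [9, -9]
BINARY_OP ^ → 9 ^ -9 = -2. Stack: [-2]
STORE_FAST z → z=-2. Stack: []
LOAD_FAST t → push -27. Stack: [-27]
LOAD_CONST → push 3. Stack: [-27, 3]
BINARY_OP << → -27 << 3 = -216. Stack: [-216]
STORE_FAST r → r=-216. Stack: []
LOAD_FAST_LOAD_FAST z,a → push -2,-9. Stack: [-2, -9]
BINARY_OP * → -2 * -9 = 18. Stack: [18]
STORE_FAST n → n=18. Stack: []
LOAD_FAST z → push -2. Stack: [-2]
RETURN_VALUE → return -2.

-216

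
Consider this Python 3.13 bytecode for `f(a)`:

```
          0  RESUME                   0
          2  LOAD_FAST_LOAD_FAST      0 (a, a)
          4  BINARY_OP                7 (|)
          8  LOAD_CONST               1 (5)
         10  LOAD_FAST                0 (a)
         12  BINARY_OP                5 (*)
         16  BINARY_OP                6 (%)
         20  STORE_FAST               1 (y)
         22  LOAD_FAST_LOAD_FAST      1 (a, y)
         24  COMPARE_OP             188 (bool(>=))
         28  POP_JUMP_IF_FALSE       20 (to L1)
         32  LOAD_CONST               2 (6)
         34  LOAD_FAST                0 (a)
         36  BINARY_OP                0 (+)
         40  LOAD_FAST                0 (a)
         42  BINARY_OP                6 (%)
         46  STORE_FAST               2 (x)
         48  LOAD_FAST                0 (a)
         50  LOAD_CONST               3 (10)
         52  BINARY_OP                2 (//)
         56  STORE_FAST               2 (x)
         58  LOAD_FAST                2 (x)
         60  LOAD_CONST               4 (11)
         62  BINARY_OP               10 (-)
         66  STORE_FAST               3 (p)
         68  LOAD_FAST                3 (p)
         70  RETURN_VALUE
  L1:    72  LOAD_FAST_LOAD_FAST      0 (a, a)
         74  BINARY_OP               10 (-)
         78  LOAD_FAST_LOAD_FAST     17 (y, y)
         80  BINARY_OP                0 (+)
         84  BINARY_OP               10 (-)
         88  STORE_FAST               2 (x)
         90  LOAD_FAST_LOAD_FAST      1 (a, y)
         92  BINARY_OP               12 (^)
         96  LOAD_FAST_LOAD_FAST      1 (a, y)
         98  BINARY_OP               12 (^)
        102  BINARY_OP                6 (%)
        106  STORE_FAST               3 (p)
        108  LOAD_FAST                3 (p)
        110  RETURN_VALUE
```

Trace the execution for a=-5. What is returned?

-12

LOAD_FAST_LOAD_FAST a,a → push -5,-5. Stack: [-5, -5]
BINARY_OP | → -5 | -5 = -5. Stack: [-5]
LOAD_CONST → push 5. Stack: [-5, 5]
LOAD_FAST a → push -5. Stack: [-5, 5, -5]
BINARY_OP * → 5 * -5 = -25. Stack: [-5, -25]
BINARY_OP % → -5 % -25 = -5. Stack: [-5]
STORE_FAST y → y=-5. Stack: []
LOAD_FAST_LOAD_FAST a,y → push -5,-5. Stack: [-5, -5]
COMPARE_OP bool(>=) → -5 vs -5 = True. Stack: [True]
POP_JUMP_IF_FALSE → pop True; no jump. Stack: []
LOAD_CONST → push 6. Stack: [6]
LOAD_FAST a → push -5. Stack: [6, -5]
BINARY_OP + → 6 + -5 = 1. Stack: [1]
LOAD_FAST a → push -5. Stack: [1, -5]
BINARY_OP % → 1 % -5 = -4. Stack: [-4]
STORE_FAST x → x=-4. Stack: []
LOAD_FAST a → push -5. Stack: [-5]
LOAD_CONST → push 10. Stack: [-5, 10]
BINARY_OP // → -5 // 10 = -1. Stack: [-1]
STORE_FAST x → x=-1. Stack: []
LOAD_FAST x → push -1. Stack: [-1]
LOAD_CONST → push 11. Stack: [-1, 11]
BINARY_OP - → -1 - 11 = -12. Stack: [-12]
STORE_FAST p → p=-12. Stack: []
LOAD_FAST p → push -12. Stack: [-12]
RETURN_VALUE → return -12.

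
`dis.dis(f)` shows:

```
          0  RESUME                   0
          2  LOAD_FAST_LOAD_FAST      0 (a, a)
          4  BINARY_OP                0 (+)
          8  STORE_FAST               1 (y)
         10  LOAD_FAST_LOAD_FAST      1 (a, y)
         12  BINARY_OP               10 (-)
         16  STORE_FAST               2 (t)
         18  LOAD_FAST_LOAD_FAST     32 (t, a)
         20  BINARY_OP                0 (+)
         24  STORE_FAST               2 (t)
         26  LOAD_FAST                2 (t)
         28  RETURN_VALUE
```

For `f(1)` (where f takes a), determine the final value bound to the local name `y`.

LOAD_FAST_LOAD_FAST a,a → push 1,1. Stack: [1, 1]
BINARY_OP + → 1 + 1 = 2. Stack: [2]
STORE_FAST y → y=2. Stack: []
LOAD_FAST_LOAD_FAST a,y → push 1,2. Stack: [1, 2]
BINARY_OP - → 1 - 2 = -1. Stack: [-1]
STORE_FAST t → t=-1. Stack: []
LOAD_FAST_LOAD_FAST t,a → push -1,1. Stack: [-1, 1]
BINARY_OP + → -1 + 1 = 0. Stack: [0]
STORE_FAST t → t=0. Stack: []
LOAD_FAST t → push 0. Stack: [0]
RETURN_VALUE → return 0.

2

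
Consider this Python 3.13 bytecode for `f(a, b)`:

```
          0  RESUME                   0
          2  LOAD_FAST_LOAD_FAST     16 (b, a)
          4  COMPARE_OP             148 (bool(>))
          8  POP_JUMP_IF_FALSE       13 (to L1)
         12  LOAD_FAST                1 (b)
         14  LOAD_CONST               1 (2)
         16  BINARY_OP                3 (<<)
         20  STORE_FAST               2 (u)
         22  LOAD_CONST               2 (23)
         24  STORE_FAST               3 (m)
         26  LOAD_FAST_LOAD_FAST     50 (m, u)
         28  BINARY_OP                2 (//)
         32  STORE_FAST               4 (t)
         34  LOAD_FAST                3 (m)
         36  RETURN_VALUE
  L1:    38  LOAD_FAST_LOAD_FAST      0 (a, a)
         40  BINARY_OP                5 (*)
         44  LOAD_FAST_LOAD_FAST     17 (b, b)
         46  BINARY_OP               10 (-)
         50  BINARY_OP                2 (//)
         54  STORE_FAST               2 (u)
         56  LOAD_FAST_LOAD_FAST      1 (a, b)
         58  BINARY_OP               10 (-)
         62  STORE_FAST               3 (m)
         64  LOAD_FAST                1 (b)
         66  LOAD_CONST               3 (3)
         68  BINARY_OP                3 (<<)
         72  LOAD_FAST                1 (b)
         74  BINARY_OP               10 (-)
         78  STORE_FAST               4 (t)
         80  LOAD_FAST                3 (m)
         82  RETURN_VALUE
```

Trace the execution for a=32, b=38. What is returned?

LOAD_FAST_LOAD_FAST b,a → push 38,32. Stack: [38, 32]
COMPARE_OP bool(>) → 38 vs 32 = True. Stack: [True]
POP_JUMP_IF_FALSE → pop True; no jump. Stack: []
LOAD_FAST b → push 38. Stack: [38]
LOAD_CONST → push 2. Stack: [38, 2]
BINARY_OP << → 38 << 2 = 152. Stack: [152]
STORE_FAST u → u=152. Stack: []
LOAD_CONST → push 23. Stack: [23]
STORE_FAST m → m=23. Stack: []
LOAD_FAST_LOAD_FAST m,u → push 23,152. Stack: [23, 152]
BINARY_OP // → 23 // 152 = 0. Stack: [0]
STORE_FAST t → t=0. Stack: []
LOAD_FAST m → push 23. Stack: [23]
RETURN_VALUE → return 23.

23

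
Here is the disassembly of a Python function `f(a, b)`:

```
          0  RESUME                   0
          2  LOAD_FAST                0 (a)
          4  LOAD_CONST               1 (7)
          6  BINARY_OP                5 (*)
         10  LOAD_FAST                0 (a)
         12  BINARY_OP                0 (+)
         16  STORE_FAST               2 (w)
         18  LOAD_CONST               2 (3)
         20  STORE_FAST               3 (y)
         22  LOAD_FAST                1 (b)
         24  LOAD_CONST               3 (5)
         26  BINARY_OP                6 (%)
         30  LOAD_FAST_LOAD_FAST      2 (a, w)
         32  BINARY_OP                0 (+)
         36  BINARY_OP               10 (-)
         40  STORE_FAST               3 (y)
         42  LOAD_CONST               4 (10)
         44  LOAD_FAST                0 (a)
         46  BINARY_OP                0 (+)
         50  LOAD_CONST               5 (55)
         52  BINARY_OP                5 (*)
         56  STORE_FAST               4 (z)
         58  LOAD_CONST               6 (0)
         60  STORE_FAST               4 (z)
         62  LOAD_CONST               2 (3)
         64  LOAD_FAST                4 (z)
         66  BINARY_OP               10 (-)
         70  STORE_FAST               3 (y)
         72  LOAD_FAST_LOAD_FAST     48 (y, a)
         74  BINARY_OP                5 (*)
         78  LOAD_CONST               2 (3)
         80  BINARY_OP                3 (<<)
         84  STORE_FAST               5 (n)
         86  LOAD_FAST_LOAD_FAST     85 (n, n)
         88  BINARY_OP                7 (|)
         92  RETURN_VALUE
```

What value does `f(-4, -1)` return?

LOAD_FAST a → push -4. Stack: [-4]
LOAD_CONST → push 7. Stack: [-4, 7]
BINARY_OP * → -4 * 7 = -28. Stack: [-28]
LOAD_FAST a → push -4. Stack: [-28, -4]
BINARY_OP + → -28 + -4 = -32. Stack: [-32]
STORE_FAST w → w=-32. Stack: []
LOAD_CONST → push 3. Stack: [3]
STORE_FAST y → y=3. Stack: []
LOAD_FAST b → push -1. Stack: [-1]
LOAD_CONST → push 5. Stack: [-1, 5]
BINARY_OP % → -1 % 5 = 4. Stack: [4]
LOAD_FAST_LOAD_FAST a,w → push -4,-32. Stack: [4, -4, -32]
BINARY_OP + → -4 + -32 = -36. Stack: [4, -36]
BINARY_OP - → 4 - -36 = 40. Stack: [40]
STORE_FAST y → y=40. Stack: []
LOAD_CONST → push 10. Stack: [10]
LOAD_FAST a → push -4. Stack: [10, -4]
BINARY_OP + → 10 + -4 = 6. Stack: [6]
LOAD_CONST → push 55. Stack: [6, 55]
BINARY_OP * → 6 * 55 = 330. Stack: [330]
STORE_FAST z → z=330. Stack: []
LOAD_CONST → push 0. Stack: [0]
STORE_FAST z → z=0. Stack: []
LOAD_CONST → push 3. Stack: [3]
LOAD_FAST z → push 0. Stack: [3, 0]
BINARY_OP - → 3 - 0 = 3. Stack: [3]
STORE_FAST y → y=3. Stack: []
LOAD_FAST_LOAD_FAST y,a → push 3,-4. Stack: [3, -4]
BINARY_OP * → 3 * -4 = -12. Stack: [-12]
LOAD_CONST → push 3. Stack: [-12, 3]
BINARY_OP << → -12 << 3 = -96. Stack: [-96]
STORE_FAST n → n=-96. Stack: []
LOAD_FAST_LOAD_FAST n,n → push -96,-96. Stack: [-96, -96]
BINARY_OP | → -96 | -96 = -96. Stack: [-96]
RETURN_VALUE → return -96.

-96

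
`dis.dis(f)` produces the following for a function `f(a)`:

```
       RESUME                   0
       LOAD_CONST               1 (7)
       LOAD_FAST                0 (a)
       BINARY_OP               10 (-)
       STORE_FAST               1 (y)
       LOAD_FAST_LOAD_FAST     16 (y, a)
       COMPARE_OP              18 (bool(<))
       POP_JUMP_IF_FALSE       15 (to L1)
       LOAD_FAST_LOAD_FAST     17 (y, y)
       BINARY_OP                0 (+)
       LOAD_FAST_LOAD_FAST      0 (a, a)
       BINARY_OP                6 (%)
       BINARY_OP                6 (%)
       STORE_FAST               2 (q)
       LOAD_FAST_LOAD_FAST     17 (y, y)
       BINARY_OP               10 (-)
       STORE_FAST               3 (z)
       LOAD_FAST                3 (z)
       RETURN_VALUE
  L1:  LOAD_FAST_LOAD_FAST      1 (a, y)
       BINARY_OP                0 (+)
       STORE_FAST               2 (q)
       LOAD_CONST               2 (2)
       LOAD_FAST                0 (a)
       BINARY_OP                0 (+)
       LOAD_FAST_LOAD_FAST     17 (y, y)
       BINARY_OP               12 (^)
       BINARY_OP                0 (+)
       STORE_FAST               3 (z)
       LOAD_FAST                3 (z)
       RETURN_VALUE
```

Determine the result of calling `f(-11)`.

-9

LOAD_CONST → push 7. Stack: [7]
LOAD_FAST a → push -11. Stack: [7, -11]
BINARY_OP - → 7 - -11 = 18. Stack: [18]
STORE_FAST y → y=18. Stack: []
LOAD_FAST_LOAD_FAST y,a → push 18,-11. Stack: [18, -11]
COMPARE_OP bool(<) → 18 vs -11 = False. Stack: [False]
POP_JUMP_IF_FALSE → pop False; jump. Stack: []
LOAD_FAST_LOAD_FAST a,y → push -11,18. Stack: [-11, 18]
BINARY_OP + → -11 + 18 = 7. Stack: [7]
STORE_FAST q → q=7. Stack: []
LOAD_CONST → push 2. Stack: [2]
LOAD_FAST a → push -11. Stack: [2, -11]
BINARY_OP + → 2 + -11 = -9. Stack: [-9]
LOAD_FAST_LOAD_FAST y,y → push 18,18. Stack: [-9, 18, 18]
BINARY_OP ^ → 18 ^ 18 = 0. Stack: [-9, 0]
BINARY_OP + → -9 + 0 = -9. Stack: [-9]
STORE_FAST z → z=-9. Stack: []
LOAD_FAST z → push -9. Stack: [-9]
RETURN_VALUE → return -9.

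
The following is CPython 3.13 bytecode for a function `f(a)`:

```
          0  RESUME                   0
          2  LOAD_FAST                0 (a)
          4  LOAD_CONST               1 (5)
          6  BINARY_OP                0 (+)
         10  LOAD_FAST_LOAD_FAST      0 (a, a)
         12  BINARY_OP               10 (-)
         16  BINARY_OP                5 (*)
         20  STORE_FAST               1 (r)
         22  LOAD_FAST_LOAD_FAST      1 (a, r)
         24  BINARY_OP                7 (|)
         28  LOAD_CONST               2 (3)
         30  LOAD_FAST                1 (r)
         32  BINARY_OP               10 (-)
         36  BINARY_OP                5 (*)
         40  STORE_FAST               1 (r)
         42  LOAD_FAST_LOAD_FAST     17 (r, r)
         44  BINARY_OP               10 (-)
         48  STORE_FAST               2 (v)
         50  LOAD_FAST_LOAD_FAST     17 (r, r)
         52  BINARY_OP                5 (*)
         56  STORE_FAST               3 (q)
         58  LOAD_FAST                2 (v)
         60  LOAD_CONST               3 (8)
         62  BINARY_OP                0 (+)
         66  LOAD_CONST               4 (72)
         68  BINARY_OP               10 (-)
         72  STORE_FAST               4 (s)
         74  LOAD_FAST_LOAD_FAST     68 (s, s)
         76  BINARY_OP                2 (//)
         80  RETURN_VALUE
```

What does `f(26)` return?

LOAD_FAST a → push 26. Stack: [26]
LOAD_CONST → push 5. Stack: [26, 5]
BINARY_OP + → 26 + 5 = 31. Stack: [31]
LOAD_FAST_LOAD_FAST a,a → push 26,26. Stack: [31, 26, 26]
BINARY_OP - → 26 - 26 = 0. Stack: [31, 0]
BINARY_OP * → 31 * 0 = 0. Stack: [0]
STORE_FAST r → r=0. Stack: []
LOAD_FAST_LOAD_FAST a,r → push 26,0. Stack: [26, 0]
BINARY_OP | → 26 | 0 = 26. Stack: [26]
LOAD_CONST → push 3. Stack: [26, 3]
LOAD_FAST r → push 0. Stack: [26, 3, 0]
BINARY_OP - → 3 - 0 = 3. Stack: [26, 3]
BINARY_OP * → 26 * 3 = 78. Stack: [78]
STORE_FAST r → r=78. Stack: []
LOAD_FAST_LOAD_FAST r,r → push 78,78. Stack: [78, 78]
BINARY_OP - → 78 - 78 = 0. Stack: [0]
STORE_FAST v → v=0. Stack: []
LOAD_FAST_LOAD_FAST r,r → push 78,78. Stack: [78, 78]
BINARY_OP * → 78 * 78 = 6084. Stack: [6084]
STORE_FAST q → q=6084. Stack: []
LOAD_FAST v → push 0. Stack: [0]
LOAD_CONST → push 8. Stack: [0, 8]
BINARY_OP + → 0 + 8 = 8. Stack: [8]
LOAD_CONST → push 72. Stack: [8, 72]
BINARY_OP - → 8 - 72 = -64. Stack: [-64]
STORE_FAST s → s=-64. Stack: []
LOAD_FAST_LOAD_FAST s,s → push -64,-64. Stack: [-64, -64]
BINARY_OP // → -64 // -64 = 1. Stack: [1]
RETURN_VALUE → return 1.

1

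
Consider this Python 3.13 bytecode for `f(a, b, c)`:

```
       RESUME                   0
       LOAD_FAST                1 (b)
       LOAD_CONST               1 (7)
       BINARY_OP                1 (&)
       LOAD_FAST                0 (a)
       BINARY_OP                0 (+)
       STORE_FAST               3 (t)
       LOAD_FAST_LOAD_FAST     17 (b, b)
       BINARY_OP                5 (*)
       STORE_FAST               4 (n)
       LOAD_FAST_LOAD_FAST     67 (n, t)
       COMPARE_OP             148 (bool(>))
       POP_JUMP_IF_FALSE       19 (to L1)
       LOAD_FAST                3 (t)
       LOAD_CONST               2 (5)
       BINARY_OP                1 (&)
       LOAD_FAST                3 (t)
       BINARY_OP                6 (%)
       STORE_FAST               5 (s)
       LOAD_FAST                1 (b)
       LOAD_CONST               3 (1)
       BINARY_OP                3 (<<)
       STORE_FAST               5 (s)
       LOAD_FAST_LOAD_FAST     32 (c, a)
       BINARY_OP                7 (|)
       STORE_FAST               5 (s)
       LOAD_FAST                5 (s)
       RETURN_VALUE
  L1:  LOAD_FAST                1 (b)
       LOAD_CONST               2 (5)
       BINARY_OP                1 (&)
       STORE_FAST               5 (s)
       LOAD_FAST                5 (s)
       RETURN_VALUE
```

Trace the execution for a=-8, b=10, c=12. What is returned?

LOAD_FAST b → push 10. Stack: [10]
LOAD_CONST → push 7. Stack: [10, 7]
BINARY_OP & → 10 & 7 = 2. Stack: [2]
LOAD_FAST a → push -8. Stack: [2, -8]
BINARY_OP + → 2 + -8 = -6. Stack: [-6]
STORE_FAST t → t=-6. Stack: []
LOAD_FAST_LOAD_FAST b,b → push 10,10. Stack: [10, 10]
BINARY_OP * → 10 * 10 = 100. Stack: [100]
STORE_FAST n → n=100. Stack: []
LOAD_FAST_LOAD_FAST n,t → push 100,-6. Stack: [100, -6]
COMPARE_OP bool(>) → 100 vs -6 = True. Stack: [True]
POP_JUMP_IF_FALSE → pop True; no jump. Stack: []
LOAD_FAST t → push -6. Stack: [-6]
LOAD_CONST → push 5. Stack: [-6, 5]
BINARY_OP & → -6 & 5 = 0. Stack: [0]
LOAD_FAST t → push -6. Stack: [0, -6]
BINARY_OP % → 0 % -6 = 0. Stack: [0]
STORE_FAST s → s=0. Stack: []
LOAD_FAST b → push 10. Stack: [10]
LOAD_CONST → push 1. Stack: [10, 1]
BINARY_OP << → 10 << 1 = 20. Stack: [20]
STORE_FAST s → s=20. Stack: []
LOAD_FAST_LOAD_FAST c,a → push 12,-8. Stack: [12, -8]
BINARY_OP | → 12 | -8 = -4. Stack: [-4]
STORE_FAST s → s=-4. Stack: []
LOAD_FAST s → push -4. Stack: [-4]
RETURN_VALUE → return -4.

-4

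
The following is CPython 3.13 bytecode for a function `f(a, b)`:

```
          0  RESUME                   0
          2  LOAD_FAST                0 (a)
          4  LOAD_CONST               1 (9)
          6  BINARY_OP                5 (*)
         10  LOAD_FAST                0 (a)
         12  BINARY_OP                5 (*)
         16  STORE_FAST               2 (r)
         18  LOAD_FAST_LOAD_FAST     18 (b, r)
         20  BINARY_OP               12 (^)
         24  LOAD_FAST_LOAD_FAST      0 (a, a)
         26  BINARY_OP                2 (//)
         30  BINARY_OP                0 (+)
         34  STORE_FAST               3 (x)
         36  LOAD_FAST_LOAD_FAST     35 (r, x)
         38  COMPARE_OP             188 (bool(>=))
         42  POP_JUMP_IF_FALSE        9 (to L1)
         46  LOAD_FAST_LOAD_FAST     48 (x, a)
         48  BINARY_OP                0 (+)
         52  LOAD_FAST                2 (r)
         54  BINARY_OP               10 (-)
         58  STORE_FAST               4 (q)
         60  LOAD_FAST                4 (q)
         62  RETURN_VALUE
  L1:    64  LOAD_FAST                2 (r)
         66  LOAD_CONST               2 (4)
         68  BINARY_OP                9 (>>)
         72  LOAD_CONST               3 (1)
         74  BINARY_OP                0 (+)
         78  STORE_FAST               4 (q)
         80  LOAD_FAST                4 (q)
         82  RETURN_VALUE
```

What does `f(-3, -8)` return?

LOAD_FAST a → push -3. Stack: [-3]
LOAD_CONST → push 9. Stack: [-3, 9]
BINARY_OP * → -3 * 9 = -27. Stack: [-27]
LOAD_FAST a → push -3. Stack: [-27, -3]
BINARY_OP * → -27 * -3 = 81. Stack: [81]
STORE_FAST r → r=81. Stack: []
LOAD_FAST_LOAD_FAST b,r → push -8,81. Stack: [-8, 81]
BINARY_OP ^ → -8 ^ 81 = -87. Stack: [-87]
LOAD_FAST_LOAD_FAST a,a → push -3,-3. Stack: [-87, -3, -3]
BINARY_OP // → -3 // -3 = 1. Stack: [-87, 1]
BINARY_OP + → -87 + 1 = -86. Stack: [-86]
STORE_FAST x → x=-86. Stack: []
LOAD_FAST_LOAD_FAST r,x → push 81,-86. Stack: [81, -86]
COMPARE_OP bool(>=) → 81 vs -86 = True. Stack: [True]
POP_JUMP_IF_FALSE → pop True; no jump. Stack: []
LOAD_FAST_LOAD_FAST x,a → push -86,-3. Stack: [-86, -3]
BINARY_OP + → -86 + -3 = -89. Stack: [-89]
LOAD_FAST r → push 81. Stack: [-89, 81]
BINARY_OP - → -89 - 81 = -170. Stack: [-170]
STORE_FAST q → q=-170. Stack: []
LOAD_FAST q → push -170. Stack: [-170]
RETURN_VALUE → return -170.

-170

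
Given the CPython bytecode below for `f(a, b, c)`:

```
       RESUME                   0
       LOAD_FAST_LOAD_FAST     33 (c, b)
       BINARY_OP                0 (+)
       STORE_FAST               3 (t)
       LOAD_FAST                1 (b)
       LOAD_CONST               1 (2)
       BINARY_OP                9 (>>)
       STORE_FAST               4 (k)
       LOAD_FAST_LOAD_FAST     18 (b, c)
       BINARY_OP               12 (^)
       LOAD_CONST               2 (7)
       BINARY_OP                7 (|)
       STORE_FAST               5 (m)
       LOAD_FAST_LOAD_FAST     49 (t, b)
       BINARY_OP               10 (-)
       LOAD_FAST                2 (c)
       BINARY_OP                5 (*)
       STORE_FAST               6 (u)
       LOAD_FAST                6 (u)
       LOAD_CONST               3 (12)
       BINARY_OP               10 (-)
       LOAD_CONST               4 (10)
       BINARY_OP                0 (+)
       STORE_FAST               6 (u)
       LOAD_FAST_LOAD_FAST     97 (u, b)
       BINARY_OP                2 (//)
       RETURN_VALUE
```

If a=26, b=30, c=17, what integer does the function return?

9

LOAD_FAST_LOAD_FAST c,b → push 17,30. Stack: [17, 30]
BINARY_OP + → 17 + 30 = 47. Stack: [47]
STORE_FAST t → t=47. Stack: []
LOAD_FAST b → push 30. Stack: [30]
LOAD_CONST → push 2. Stack: [30, 2]
BINARY_OP >> → 30 >> 2 = 7. Stack: [7]
STORE_FAST k → k=7. Stack: []
LOAD_FAST_LOAD_FAST b,c → push 30,17. Stack: [30, 17]
BINARY_OP ^ → 30 ^ 17 = 15. Stack: [15]
LOAD_CONST → push 7. Stack: [15, 7]
BINARY_OP | → 15 | 7 = 15. Stack: [15]
STORE_FAST m → m=15. Stack: []
LOAD_FAST_LOAD_FAST t,b → push 47,30. Stack: [47, 30]
BINARY_OP - → 47 - 30 = 17. Stack: [17]
LOAD_FAST c → push 17. Stack: [17, 17]
BINARY_OP * → 17 * 17 = 289. Stack: [289]
STORE_FAST u → u=289. Stack: []
LOAD_FAST u → push 289. Stack: [289]
LOAD_CONST → push 12. Stack: [289, 12]
BINARY_OP - → 289 - 12 = 277. Stack: [277]
LOAD_CONST → push 10. Stack: [277, 10]
BINARY_OP + → 277 + 10 = 287. Stack: [287]
STORE_FAST u → u=287. Stack: []
LOAD_FAST_LOAD_FAST u,b → push 287,30. Stack: [287, 30]
BINARY_OP // → 287 // 30 = 9. Stack: [9]
RETURN_VALUE → return 9.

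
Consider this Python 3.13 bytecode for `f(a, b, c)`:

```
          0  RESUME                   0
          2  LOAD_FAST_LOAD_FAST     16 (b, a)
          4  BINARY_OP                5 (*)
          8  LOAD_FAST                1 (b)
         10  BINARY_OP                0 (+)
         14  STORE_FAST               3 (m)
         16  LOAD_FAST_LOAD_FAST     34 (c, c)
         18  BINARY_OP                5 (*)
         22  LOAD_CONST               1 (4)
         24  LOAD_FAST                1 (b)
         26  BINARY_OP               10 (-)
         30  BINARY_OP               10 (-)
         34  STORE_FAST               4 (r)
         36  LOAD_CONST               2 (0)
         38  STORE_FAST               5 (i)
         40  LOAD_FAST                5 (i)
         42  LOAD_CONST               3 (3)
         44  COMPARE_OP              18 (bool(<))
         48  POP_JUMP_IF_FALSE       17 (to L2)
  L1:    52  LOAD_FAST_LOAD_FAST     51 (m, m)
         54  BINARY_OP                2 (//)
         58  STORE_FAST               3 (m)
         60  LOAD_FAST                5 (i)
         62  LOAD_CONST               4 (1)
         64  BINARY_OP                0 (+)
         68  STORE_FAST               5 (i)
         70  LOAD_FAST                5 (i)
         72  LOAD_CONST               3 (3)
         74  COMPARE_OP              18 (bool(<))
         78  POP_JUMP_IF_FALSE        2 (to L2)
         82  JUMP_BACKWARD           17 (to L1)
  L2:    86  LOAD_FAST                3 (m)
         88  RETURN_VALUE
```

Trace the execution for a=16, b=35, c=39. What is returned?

1

LOAD_FAST_LOAD_FAST b,a → push 35,16. Stack: [35, 16]
BINARY_OP * → 35 * 16 = 560. Stack: [560]
LOAD_FAST b → push 35. Stack: [560, 35]
BINARY_OP + → 560 + 35 = 595. Stack: [595]
STORE_FAST m → m=595. Stack: []
LOAD_FAST_LOAD_FAST c,c → push 39,39. Stack: [39, 39]
BINARY_OP * → 39 * 39 = 1521. Stack: [1521]
LOAD_CONST → push 4. Stack: [1521, 4]
LOAD_FAST b → push 35. Stack: [1521, 4, 35]
BINARY_OP - → 4 - 35 = -31. Stack: [1521, -31]
BINARY_OP - → 1521 - -31 = 1552. Stack: [1552]
STORE_FAST r → r=1552. Stack: []
LOAD_CONST → push 0. Stack: [0]
STORE_FAST i → i=0. Stack: []
LOAD_FAST i → push 0. Stack: [0]
LOAD_CONST → push 3. Stack: [0, 3]
COMPARE_OP bool(<) → 0 vs 3 = True. Stack: [True]
POP_JUMP_IF_FALSE → pop True; no jump. Stack: []
LOAD_FAST_LOAD_FAST m,m → push 595,595. Stack: [595, 595]
BINARY_OP // → 595 // 595 = 1. Stack: [1]
STORE_FAST m → m=1. Stack: []
LOAD_FAST i → push 0. Stack: [0]
LOAD_CONST → push 1. Stack: [0, 1]
BINARY_OP + → 0 + 1 = 1. Stack: [1]
STORE_FAST i → i=1. Stack: []
LOAD_FAST i → push 1. Stack: [1]
LOAD_CONST → push 3. Stack: [1, 3]
COMPARE_OP bool(<) → 1 vs 3 = True. Stack: [True]
POP_JUMP_IF_FALSE → pop True; no jump. Stack: []
LOAD_FAST_LOAD_FAST m,m → push 1,1. Stack: [1, 1]
BINARY_OP // → 1 // 1 = 1. Stack: [1]
STORE_FAST m → m=1. Stack: []
LOAD_FAST i → push 1. Stack: [1]
LOAD_CONST → push 1. Stack: [1, 1]
BINARY_OP + → 1 + 1 = 2. Stack: [2]
STORE_FAST i → i=2. Stack: []
LOAD_FAST i → push 2. Stack: [2]
LOAD_CONST → push 3. Stack: [2, 3]
COMPARE_OP bool(<) → 2 vs 3 = True. Stack: [True]
POP_JUMP_IF_FALSE → pop True; no jump. Stack: []
LOAD_FAST_LOAD_FAST m,m → push 1,1. Stack: [1, 1]
BINARY_OP // → 1 // 1 = 1. Stack: [1]
STORE_FAST m → m=1. Stack: []
LOAD_FAST i → push 2. Stack: [2]
LOAD_CONST → push 1. Stack: [2, 1]
BINARY_OP + → 2 + 1 = 3. Stack: [3]
STORE_FAST i → i=3. Stack: []
LOAD_FAST i → push 3. Stack: [3]
LOAD_CONST → push 3. Stack: [3, 3]
COMPARE_OP bool(<) → 3 vs 3 = False. Stack: [False]
POP_JUMP_IF_FALSE → pop False; jump. Stack: []
LOAD_FAST m → push 1. Stack: [1]
RETURN_VALUE → return 1.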